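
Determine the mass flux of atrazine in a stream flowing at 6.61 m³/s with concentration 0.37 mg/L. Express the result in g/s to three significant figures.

Mass flux = Q·C = 6.61 m³/s × 0.37 g/m³ = 2.446 g/s.

2.45 g/s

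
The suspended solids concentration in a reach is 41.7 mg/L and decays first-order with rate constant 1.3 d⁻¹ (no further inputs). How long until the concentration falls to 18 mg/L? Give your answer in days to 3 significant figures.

t = ln(C₀/C)/k = ln(41.7/18)/1.3 = 0.8401/1.3 = 0.6463 d.

0.646 d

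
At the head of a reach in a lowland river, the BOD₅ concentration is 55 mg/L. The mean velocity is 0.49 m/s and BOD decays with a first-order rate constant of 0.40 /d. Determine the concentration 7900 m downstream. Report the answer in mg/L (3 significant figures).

51.0 mg/L

Travel time t = 7900 m / 0.49 m/s = 7900/0.49 = 1.612e+04 s = 0.1866 d.
First-order decay: C = 55·exp(−0.40·0.1866) = 55·0.9281 = 51.04 mg/L.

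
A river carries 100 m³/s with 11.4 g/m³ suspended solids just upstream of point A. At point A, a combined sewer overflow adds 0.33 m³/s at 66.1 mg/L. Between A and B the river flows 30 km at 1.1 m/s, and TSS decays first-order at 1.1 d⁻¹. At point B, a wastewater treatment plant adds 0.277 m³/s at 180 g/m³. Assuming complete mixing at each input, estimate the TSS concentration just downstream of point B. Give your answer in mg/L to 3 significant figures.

8.66 mg/L

After input A: C = (100·11.4 + 0.33·66.1) / 100.3 = 11.58 mg/L.
Over the 30 km reach to input B (t = 2.727e+04 s = 0.3157 d), decay gives C = 11.58·exp(−1.1·0.3157) = 8.183 mg/L.
After input B: C = (100.3·8.183 + 0.277·180) / 100.6 = 8.656 mg/L.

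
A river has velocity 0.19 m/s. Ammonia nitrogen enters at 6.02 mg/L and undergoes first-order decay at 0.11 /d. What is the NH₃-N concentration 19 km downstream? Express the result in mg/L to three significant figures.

Travel time t = 19 km / 0.19 m/s = 1.9e+04/0.19 = 1e+05 s = 1.157 d.
First-order decay: C = 6.02·exp(−0.11·1.157) = 6.02·0.8805 = 5.3 mg/L.

5.30 mg/L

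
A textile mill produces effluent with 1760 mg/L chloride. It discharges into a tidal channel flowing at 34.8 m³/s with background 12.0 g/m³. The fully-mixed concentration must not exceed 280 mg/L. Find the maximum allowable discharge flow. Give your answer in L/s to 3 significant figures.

6300 L/s

Mass balance at complete mixing: C_std·(Q_w + Q_r) = Q_w·C_e + Q_r·C_b.
Rearranging, Q_w = Q_r·(C_std − C_b)/(C_e − C_std) = 34.8·(280 − 12) / (1760 − 280) = 6.302 m³/s.
= 6302 L/s.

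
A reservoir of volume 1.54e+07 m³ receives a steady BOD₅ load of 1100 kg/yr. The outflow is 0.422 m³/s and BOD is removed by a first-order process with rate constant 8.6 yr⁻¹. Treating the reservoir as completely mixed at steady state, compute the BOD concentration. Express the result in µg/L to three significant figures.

Outflow Q = 0.422 m³/s × 3.156e+07 s/yr = 1.332e+07 m³/yr.
Steady-state CSTR mass balance: W = Q·C + k·V·C, so C = W/(Q + kV).
Q + kV = 1.332e+07 + 8.6·1.54e+07 = 1.458e+08 m³/yr.
C = 1100/1.458e+08 = 7.547e-06 kg/m³ = 0.007547 mg/L = 7.547 µg/L.

7.55 µg/L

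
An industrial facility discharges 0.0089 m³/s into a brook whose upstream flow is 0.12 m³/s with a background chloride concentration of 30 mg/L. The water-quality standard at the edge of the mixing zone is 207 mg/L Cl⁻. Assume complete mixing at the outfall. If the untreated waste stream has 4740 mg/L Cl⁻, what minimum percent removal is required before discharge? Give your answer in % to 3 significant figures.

45.3 %

Mass balance: 207·0.1289 = 0.0089·Cₑ + 0.12·30.
Cₑ = (26.68 − 3.6) / 0.0089 = 2594 mg/L.
Required removal = 1 − 2594/4740 = 45.28 %.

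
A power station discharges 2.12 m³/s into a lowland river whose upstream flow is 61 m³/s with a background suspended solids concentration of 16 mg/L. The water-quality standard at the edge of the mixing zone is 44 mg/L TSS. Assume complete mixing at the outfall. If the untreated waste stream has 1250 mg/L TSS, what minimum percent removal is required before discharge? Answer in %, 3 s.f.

Mass balance: 44·63.12 = 2.12·Cₑ + 61·16.
Cₑ = (2777 − 976) / 2.12 = 849.7 mg/L.
Required removal = 1 − 849.7/1250 = 32.03 %.

32.0 %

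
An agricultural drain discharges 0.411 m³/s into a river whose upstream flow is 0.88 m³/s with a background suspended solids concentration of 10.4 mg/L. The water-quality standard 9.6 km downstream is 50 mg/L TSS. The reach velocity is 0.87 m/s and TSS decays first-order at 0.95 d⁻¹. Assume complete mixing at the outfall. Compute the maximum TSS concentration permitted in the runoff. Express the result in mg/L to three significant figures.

155 mg/L

Travel time to the compliance point: t = 9600/0.87 = 1.103e+04 s = 0.1277 d; decay factor exp(−0.95·0.1277) = 0.8857.
So the concentration just after mixing may be at most 50/0.8857 = 56.45 mg/L.
Mass balance: 56.45·1.291 = 0.411·Cₑ + 0.88·10.4.
Cₑ = (72.88 − 9.152) / 0.411 = 155 mg/L.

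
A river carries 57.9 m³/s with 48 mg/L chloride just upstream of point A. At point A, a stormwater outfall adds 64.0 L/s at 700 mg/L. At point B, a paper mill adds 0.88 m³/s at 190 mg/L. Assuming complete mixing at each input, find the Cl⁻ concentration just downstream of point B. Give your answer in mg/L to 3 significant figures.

64.0 L/s = 0.064 m³/s.
After input A: C = (57.9·48 + 0.064·700) / 57.96 = 48.72 mg/L.
After input B: C = (57.96·48.72 + 0.88·190) / 58.84 = 50.83 mg/L.

50.8 mg/L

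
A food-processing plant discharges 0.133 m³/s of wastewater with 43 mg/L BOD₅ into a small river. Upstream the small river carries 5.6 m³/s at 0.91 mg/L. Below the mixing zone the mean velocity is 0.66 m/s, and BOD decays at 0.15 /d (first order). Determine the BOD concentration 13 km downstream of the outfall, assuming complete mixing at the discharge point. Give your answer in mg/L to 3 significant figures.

1.82 mg/L

After complete mixing, C₀ = (0.133·43 + 5.6·0.91) / 5.733 = 1.886 mg/L.
Travel time t = 1.3e+04 m / 0.66 m/s = 1.97e+04 s = 0.228 d.
C = 1.886·exp(−0.15·0.228) = 1.886·0.9664 = 1.823 mg/L.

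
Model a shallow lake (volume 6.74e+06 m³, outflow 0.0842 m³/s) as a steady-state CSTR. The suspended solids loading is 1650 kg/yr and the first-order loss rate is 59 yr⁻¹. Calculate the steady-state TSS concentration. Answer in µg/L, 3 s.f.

4.12 µg/L

Outflow Q = 0.0842 m³/s × 3.156e+07 s/yr = 2.657e+06 m³/yr.
Steady-state CSTR mass balance: W = Q·C + k·V·C, so C = W/(Q + kV).
Q + kV = 2.657e+06 + 59·6.74e+06 = 4.003e+08 m³/yr.
C = 1650/4.003e+08 = 4.122e-06 kg/m³ = 0.004122 mg/L = 4.122 µg/L.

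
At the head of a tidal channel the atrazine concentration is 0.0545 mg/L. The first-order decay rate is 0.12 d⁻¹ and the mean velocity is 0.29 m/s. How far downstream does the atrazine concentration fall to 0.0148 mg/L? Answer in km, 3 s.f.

From C = C₀·e^(−kt), t = ln(C₀/C)/k = ln(0.0545/0.0148)/0.12 = 1.304/0.12 = 10.86 d.
Distance = v·t = 0.29 m/s × 9.386e+05 s = 2.722e+05 m = 272.2 km.

272 km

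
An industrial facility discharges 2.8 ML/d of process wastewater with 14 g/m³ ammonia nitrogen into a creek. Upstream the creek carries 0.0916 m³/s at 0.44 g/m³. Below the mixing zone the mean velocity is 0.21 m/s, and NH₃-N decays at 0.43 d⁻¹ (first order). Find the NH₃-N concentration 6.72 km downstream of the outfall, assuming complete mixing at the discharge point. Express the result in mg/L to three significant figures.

2.8 ML/d = 0.03241 m³/s.
After complete mixing, C₀ = (0.03241·14 + 0.0916·0.44) / 0.124 = 3.984 mg/L.
Travel time t = 6720 m / 0.21 m/s = 3.2e+04 s = 0.3704 d.
C = 3.984·exp(−0.43·0.3704) = 3.984·0.8528 = 3.397 mg/L.

3.40 mg/L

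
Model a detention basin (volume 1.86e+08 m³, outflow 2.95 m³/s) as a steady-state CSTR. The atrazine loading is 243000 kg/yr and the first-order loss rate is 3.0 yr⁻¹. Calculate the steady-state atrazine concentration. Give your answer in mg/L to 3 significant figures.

0.373 mg/L

Outflow Q = 2.95 m³/s × 3.156e+07 s/yr = 9.309e+07 m³/yr.
Steady-state CSTR mass balance: W = Q·C + k·V·C, so C = W/(Q + kV).
Q + kV = 9.309e+07 + 3.0·1.86e+08 = 6.511e+08 m³/yr.
C = 243000/6.511e+08 = 0.0003732 kg/m³ = 0.3732 mg/L.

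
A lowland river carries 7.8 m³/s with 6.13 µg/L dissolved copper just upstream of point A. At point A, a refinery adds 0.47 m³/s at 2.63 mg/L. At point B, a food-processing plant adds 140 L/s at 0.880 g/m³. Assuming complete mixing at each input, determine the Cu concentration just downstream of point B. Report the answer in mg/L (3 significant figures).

6.13 µg/L = 0.00613 mg/L.
After input A: C = (7.8·0.00613 + 0.47·2.63) / 8.27 = 0.1552 mg/L.
140 L/s = 0.14 m³/s.
After input B: C = (8.27·0.1552 + 0.14·0.88) / 8.41 = 0.1673 mg/L.

0.167 mg/L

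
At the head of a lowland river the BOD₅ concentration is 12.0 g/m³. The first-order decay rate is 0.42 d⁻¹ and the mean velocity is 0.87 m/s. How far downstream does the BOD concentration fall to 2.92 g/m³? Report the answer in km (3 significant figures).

253 km

From C = C₀·e^(−kt), t = ln(C₀/C)/k = ln(12.0/2.92)/0.42 = 1.413/0.42 = 3.365 d.
Distance = v·t = 0.87 m/s × 2.907e+05 s = 2.529e+05 m = 252.9 km.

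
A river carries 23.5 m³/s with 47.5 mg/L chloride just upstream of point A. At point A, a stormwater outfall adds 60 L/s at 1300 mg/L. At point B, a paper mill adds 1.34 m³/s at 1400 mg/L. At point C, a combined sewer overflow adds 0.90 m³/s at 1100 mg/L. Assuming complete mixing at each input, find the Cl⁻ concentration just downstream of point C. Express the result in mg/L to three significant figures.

60 L/s = 0.06 m³/s.
After input A: C = (23.5·47.5 + 0.06·1300) / 23.56 = 50.69 mg/L.
After input B: C = (23.56·50.69 + 1.34·1400) / 24.9 = 123.3 mg/L.
After input C: C = (24.9·123.3 + 0.9·1100) / 25.8 = 157.4 mg/L.

157 mg/L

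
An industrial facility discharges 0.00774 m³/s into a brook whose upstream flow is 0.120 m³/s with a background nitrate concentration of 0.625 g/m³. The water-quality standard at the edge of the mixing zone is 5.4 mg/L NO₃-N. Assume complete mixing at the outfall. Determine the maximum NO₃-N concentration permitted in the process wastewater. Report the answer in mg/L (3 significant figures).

Mass balance: 5.4·0.1277 = 0.00774·Cₑ + 0.12·0.625.
Cₑ = (0.6898 − 0.075) / 0.00774 = 79.43 mg/L.

79.4 mg/L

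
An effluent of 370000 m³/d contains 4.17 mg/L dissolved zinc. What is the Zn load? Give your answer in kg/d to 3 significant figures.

370000 m³/d = 4.282 m³/s.
Mass flux = Q·C = 4.282 m³/s × 4.17 g/m³ = 17.86 g/s.
= 17.86 g/s × 86.4 = 1543 kg/d.

1540 kg/d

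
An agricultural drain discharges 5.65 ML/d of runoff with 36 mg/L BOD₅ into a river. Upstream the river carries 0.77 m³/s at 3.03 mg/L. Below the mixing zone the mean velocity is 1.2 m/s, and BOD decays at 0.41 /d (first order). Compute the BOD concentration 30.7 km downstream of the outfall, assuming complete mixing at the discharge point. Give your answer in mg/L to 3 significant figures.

4.97 mg/L

5.65 ML/d = 0.06539 m³/s.
After complete mixing, C₀ = (0.06539·36 + 0.77·3.03) / 0.8354 = 5.611 mg/L.
Travel time t = 3.07e+04 m / 1.2 m/s = 2.558e+04 s = 0.2961 d.
C = 5.611·exp(−0.41·0.2961) = 5.611·0.8857 = 4.969 mg/L.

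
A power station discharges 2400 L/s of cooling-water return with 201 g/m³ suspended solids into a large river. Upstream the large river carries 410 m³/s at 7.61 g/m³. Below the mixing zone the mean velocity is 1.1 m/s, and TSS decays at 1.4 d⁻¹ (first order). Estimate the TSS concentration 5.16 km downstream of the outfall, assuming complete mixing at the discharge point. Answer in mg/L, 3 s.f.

8.10 mg/L

2400 L/s = 2.4 m³/s.
After complete mixing, C₀ = (2.4·201 + 410·7.61) / 412.4 = 8.735 mg/L.
Travel time t = 5160 m / 1.1 m/s = 4691 s = 0.05429 d.
C = 8.735·exp(−1.4·0.05429) = 8.735·0.9268 = 8.096 mg/L.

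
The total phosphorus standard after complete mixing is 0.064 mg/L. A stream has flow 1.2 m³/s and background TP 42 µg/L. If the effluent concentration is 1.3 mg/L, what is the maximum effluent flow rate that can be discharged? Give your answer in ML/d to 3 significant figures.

1.85 ML/d

42 µg/L = 0.042 mg/L.
Mass balance at complete mixing: C_std·(Q_w + Q_r) = Q_w·C_e + Q_r·C_b.
Rearranging, Q_w = Q_r·(C_std − C_b)/(C_e − C_std) = 1.2·(0.064 − 0.042) / (1.3 − 0.064) = 0.02136 m³/s.
= 1.845 ML/d.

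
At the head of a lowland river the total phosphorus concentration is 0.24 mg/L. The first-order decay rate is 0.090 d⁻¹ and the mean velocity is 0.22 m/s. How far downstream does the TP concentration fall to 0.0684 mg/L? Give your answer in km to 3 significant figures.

265 km

From C = C₀·e^(−kt), t = ln(C₀/C)/k = ln(0.24/0.0684)/0.090 = 1.255/0.090 = 13.95 d.
Distance = v·t = 0.22 m/s × 1.205e+06 s = 2.651e+05 m = 265.1 km.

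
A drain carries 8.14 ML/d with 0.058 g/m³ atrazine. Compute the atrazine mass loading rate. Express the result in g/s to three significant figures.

0.00546 g/s

8.14 ML/d = 0.09421 m³/s.
Mass flux = Q·C = 0.09421 m³/s × 0.058 g/m³ = 0.005464 g/s.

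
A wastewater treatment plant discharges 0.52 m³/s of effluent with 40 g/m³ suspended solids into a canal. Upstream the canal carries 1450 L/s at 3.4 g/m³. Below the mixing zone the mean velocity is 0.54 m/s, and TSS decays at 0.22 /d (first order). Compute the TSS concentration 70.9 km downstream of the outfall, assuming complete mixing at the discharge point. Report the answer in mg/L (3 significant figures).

9.35 mg/L

1450 L/s = 1.45 m³/s.
After complete mixing, C₀ = (0.52·40 + 1.45·3.4) / 1.97 = 13.06 mg/L.
Travel time t = 7.09e+04 m / 0.54 m/s = 1.313e+05 s = 1.52 d.
C = 13.06·exp(−0.22·1.52) = 13.06·0.7158 = 9.349 mg/L.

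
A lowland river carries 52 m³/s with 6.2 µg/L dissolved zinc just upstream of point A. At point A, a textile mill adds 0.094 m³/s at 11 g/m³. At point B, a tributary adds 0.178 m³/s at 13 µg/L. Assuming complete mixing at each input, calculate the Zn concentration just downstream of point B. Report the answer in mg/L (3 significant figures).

0.0260 mg/L

6.2 µg/L = 0.0062 mg/L.
After input A: C = (52·0.0062 + 0.094·11) / 52.09 = 0.02604 mg/L.
13 µg/L = 0.013 mg/L.
After input B: C = (52.09·0.02604 + 0.178·0.013) / 52.27 = 0.02599 mg/L.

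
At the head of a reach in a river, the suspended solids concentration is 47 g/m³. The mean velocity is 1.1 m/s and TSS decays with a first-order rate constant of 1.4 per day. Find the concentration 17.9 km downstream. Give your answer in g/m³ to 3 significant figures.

Travel time t = 17.9 km / 1.1 m/s = 1.79e+04/1.1 = 1.627e+04 s = 0.1883 d.
First-order decay: C = 47·exp(−1.4·0.1883) = 47·0.7682 = 36.11 g/m³.

36.1 g/m³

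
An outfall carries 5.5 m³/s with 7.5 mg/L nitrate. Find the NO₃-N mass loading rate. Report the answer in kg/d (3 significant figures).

Mass flux = Q·C = 5.5 m³/s × 7.5 g/m³ = 41.25 g/s.
= 41.25 g/s × 86.4 = 3564 kg/d.

3560 kg/d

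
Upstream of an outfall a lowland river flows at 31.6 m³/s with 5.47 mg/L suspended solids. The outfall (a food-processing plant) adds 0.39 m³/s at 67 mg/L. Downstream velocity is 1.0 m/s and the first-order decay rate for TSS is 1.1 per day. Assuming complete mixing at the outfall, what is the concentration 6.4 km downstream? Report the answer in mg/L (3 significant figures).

After complete mixing, C₀ = (0.39·67 + 31.6·5.47) / 31.99 = 6.22 mg/L.
Travel time t = 6400 m / 1.0 m/s = 6400 s = 0.07407 d.
C = 6.22·exp(−1.1·0.07407) = 6.22·0.9217 = 5.733 mg/L.

5.73 mg/L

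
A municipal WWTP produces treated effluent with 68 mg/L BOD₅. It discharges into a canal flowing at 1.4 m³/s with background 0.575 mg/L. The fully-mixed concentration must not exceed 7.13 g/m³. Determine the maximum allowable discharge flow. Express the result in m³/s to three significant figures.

0.151 m³/s

Mass balance at complete mixing: C_std·(Q_w + Q_r) = Q_w·C_e + Q_r·C_b.
Rearranging, Q_w = Q_r·(C_std − C_b)/(C_e − C_std) = 1.4·(7.13 − 0.575) / (68 − 7.13) = 0.1508 m³/s.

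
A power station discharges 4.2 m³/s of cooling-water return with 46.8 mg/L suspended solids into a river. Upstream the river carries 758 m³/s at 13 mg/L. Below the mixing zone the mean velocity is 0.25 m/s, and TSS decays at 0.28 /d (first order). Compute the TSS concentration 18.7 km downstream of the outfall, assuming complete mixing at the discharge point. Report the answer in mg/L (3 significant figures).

10.3 mg/L

After complete mixing, C₀ = (4.2·46.8 + 758·13) / 762.2 = 13.19 mg/L.
Travel time t = 1.87e+04 m / 0.25 m/s = 7.48e+04 s = 0.8657 d.
C = 13.19·exp(−0.28·0.8657) = 13.19·0.7847 = 10.35 mg/L.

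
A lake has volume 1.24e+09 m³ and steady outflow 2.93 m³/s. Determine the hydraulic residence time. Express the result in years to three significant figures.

Q = 2.93 m³/s × 3.156e+07 s/yr = 9.246e+07 m³/yr.
Hydraulic residence time τ = V/Q = 1.24e+09/9.246e+07 = 13.41 yr.

13.4 yr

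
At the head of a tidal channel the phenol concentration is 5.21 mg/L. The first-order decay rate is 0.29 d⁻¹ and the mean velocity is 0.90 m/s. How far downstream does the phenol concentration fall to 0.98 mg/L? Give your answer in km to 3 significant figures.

From C = C₀·e^(−kt), t = ln(C₀/C)/k = ln(5.21/0.98)/0.29 = 1.671/0.29 = 5.761 d.
Distance = v·t = 0.90 m/s × 4.978e+05 s = 4.48e+05 m = 448 km.

448 km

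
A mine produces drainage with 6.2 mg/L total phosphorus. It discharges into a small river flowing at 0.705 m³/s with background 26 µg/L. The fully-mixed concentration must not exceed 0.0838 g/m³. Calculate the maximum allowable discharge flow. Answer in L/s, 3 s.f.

26 µg/L = 0.026 mg/L.
Mass balance at complete mixing: C_std·(Q_w + Q_r) = Q_w·C_e + Q_r·C_b.
Rearranging, Q_w = Q_r·(C_std − C_b)/(C_e − C_std) = 0.705·(0.0838 − 0.026) / (6.2 − 0.0838) = 0.006662 m³/s.
= 6.662 L/s.

6.66 L/s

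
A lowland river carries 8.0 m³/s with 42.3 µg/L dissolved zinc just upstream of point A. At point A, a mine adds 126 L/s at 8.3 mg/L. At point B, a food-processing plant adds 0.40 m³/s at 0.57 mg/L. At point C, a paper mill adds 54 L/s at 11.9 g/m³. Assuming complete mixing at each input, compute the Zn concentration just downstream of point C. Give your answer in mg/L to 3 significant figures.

0.263 mg/L

42.3 µg/L = 0.0423 mg/L.
126 L/s = 0.126 m³/s.
After input A: C = (8·0.0423 + 0.126·8.3) / 8.126 = 0.1703 mg/L.
After input B: C = (8.126·0.1703 + 0.4·0.57) / 8.526 = 0.1891 mg/L.
54 L/s = 0.054 m³/s.
After input C: C = (8.526·0.1891 + 0.054·11.9) / 8.58 = 0.2628 mg/L.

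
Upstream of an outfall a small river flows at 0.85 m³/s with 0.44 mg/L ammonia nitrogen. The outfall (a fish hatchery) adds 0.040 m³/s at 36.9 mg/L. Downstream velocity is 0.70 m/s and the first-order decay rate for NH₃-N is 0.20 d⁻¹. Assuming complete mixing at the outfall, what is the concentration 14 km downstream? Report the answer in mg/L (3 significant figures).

1.98 mg/L

After complete mixing, C₀ = (0.04·36.9 + 0.85·0.44) / 0.89 = 2.079 mg/L.
Travel time t = 1.4e+04 m / 0.70 m/s = 2e+04 s = 0.2315 d.
C = 2.079·exp(−0.20·0.2315) = 2.079·0.9548 = 1.985 mg/L.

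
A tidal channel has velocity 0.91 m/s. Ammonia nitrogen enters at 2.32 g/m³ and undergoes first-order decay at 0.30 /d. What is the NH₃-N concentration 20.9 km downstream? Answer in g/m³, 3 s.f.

Travel time t = 20.9 km / 0.91 m/s = 2.09e+04/0.91 = 2.297e+04 s = 0.2658 d.
First-order decay: C = 2.32·exp(−0.30·0.2658) = 2.32·0.9234 = 2.142 g/m³.

2.14 g/m³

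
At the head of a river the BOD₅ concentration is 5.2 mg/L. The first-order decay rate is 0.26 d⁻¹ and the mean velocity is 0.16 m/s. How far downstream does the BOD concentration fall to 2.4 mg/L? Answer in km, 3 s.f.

41.1 km

From C = C₀·e^(−kt), t = ln(C₀/C)/k = ln(5.2/2.4)/0.26 = 0.7732/0.26 = 2.974 d.
Distance = v·t = 0.16 m/s × 2.569e+05 s = 4.111e+04 m = 41.11 km.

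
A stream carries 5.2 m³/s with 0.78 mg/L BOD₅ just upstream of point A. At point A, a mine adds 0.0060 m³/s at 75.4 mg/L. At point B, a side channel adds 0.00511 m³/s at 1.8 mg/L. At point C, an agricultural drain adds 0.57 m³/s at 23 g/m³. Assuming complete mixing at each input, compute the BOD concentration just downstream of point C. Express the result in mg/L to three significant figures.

After input A: C = (5.2·0.78 + 0.006·75.4) / 5.206 = 0.866 mg/L.
After input B: C = (5.206·0.866 + 0.00511·1.8) / 5.211 = 0.8669 mg/L.
After input C: C = (5.211·0.8669 + 0.57·23) / 5.781 = 3.049 mg/L.

3.05 mg/L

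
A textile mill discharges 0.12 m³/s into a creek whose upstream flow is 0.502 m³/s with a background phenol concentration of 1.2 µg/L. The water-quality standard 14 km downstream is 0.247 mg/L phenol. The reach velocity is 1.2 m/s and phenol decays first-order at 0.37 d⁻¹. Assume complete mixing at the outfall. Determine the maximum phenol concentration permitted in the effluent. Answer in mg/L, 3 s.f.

1.2 µg/L = 0.0012 mg/L.
Travel time to the compliance point: t = 1.4e+04/1.2 = 1.167e+04 s = 0.135 d; decay factor exp(−0.37·0.135) = 0.9513.
So the concentration just after mixing may be at most 0.247/0.9513 = 0.2597 mg/L.
Mass balance: 0.2597·0.622 = 0.12·Cₑ + 0.502·0.0012.
Cₑ = (0.1615 − 0.0006024) / 0.12 = 1.341 mg/L.

1.34 mg/L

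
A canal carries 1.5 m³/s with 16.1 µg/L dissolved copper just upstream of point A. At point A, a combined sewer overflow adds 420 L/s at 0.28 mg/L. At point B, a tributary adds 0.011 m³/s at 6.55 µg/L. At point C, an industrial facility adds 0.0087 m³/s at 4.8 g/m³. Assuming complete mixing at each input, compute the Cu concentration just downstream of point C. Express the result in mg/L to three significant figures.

16.1 µg/L = 0.0161 mg/L.
420 L/s = 0.42 m³/s.
After input A: C = (1.5·0.0161 + 0.42·0.28) / 1.92 = 0.07383 mg/L.
6.55 µg/L = 0.00655 mg/L.
After input B: C = (1.92·0.07383 + 0.011·0.00655) / 1.931 = 0.07344 mg/L.
After input C: C = (1.931·0.07344 + 0.0087·4.8) / 1.94 = 0.09464 mg/L.

0.0946 mg/L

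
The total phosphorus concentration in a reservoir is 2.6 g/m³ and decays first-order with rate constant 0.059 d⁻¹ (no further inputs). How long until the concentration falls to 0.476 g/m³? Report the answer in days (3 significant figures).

t = ln(C₀/C)/k = ln(2.6/0.476)/0.059 = 1.698/0.059 = 28.78 d.

28.8 d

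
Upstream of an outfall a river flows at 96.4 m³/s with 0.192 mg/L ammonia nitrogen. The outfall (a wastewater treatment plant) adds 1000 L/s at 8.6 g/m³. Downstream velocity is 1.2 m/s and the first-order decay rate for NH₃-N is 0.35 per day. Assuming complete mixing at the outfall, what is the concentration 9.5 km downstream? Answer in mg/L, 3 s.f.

1000 L/s = 1 m³/s.
After complete mixing, C₀ = (1·8.6 + 96.4·0.192) / 97.4 = 0.2783 mg/L.
Travel time t = 9500 m / 1.2 m/s = 7917 s = 0.09163 d.
C = 0.2783·exp(−0.35·0.09163) = 0.2783·0.9684 = 0.2695 mg/L.

0.270 mg/L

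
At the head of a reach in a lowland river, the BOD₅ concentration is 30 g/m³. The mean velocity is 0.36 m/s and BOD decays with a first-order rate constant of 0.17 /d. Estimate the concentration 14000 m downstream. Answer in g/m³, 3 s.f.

Travel time t = 14000 m / 0.36 m/s = 1.4e+04/0.36 = 3.889e+04 s = 0.4501 d.
First-order decay: C = 30·exp(−0.17·0.4501) = 30·0.9263 = 27.79 g/m³.

27.8 g/m³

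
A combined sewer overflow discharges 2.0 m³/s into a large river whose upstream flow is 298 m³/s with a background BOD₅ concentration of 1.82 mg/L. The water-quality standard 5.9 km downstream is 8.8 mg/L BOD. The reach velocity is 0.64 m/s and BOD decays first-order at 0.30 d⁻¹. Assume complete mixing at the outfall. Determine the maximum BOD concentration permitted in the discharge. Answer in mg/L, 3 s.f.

Travel time to the compliance point: t = 5900/0.64 = 9219 s = 0.1067 d; decay factor exp(−0.30·0.1067) = 0.9685.
So the concentration just after mixing may be at most 8.8/0.9685 = 9.086 mg/L.
Mass balance: 9.086·300 = 2·Cₑ + 298·1.82.
Cₑ = (2726 − 542.4) / 2 = 1092 mg/L.

1090 mg/L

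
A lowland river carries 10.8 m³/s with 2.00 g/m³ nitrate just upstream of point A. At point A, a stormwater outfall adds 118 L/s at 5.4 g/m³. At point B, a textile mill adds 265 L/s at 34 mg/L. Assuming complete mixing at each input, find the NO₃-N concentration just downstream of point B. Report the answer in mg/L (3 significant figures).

2.79 mg/L

118 L/s = 0.118 m³/s.
After input A: C = (10.8·2 + 0.118·5.4) / 10.92 = 2.037 mg/L.
265 L/s = 0.265 m³/s.
After input B: C = (10.92·2.037 + 0.265·34) / 11.18 = 2.794 mg/L.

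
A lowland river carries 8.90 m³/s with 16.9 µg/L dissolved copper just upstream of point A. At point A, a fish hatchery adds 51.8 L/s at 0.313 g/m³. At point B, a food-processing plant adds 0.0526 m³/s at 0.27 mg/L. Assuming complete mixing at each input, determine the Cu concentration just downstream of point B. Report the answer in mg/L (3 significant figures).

0.0201 mg/L

16.9 µg/L = 0.0169 mg/L.
51.8 L/s = 0.0518 m³/s.
After input A: C = (8.9·0.0169 + 0.0518·0.313) / 8.952 = 0.01861 mg/L.
After input B: C = (8.952·0.01861 + 0.0526·0.27) / 9.004 = 0.02008 mg/L.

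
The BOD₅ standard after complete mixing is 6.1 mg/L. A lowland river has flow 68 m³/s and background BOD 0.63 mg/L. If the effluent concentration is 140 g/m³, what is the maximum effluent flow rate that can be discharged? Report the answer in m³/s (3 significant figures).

Mass balance at complete mixing: C_std·(Q_w + Q_r) = Q_w·C_e + Q_r·C_b.
Rearranging, Q_w = Q_r·(C_std − C_b)/(C_e − C_std) = 68·(6.1 − 0.63) / (140 − 6.1) = 2.778 m³/s.

2.78 m³/s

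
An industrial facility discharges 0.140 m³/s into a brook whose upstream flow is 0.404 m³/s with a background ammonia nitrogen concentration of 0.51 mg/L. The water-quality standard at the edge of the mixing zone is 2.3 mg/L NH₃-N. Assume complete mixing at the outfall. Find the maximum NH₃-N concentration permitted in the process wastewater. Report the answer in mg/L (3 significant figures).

Mass balance: 2.3·0.544 = 0.14·Cₑ + 0.404·0.51.
Cₑ = (1.251 − 0.206) / 0.14 = 7.465 mg/L.

7.47 mg/L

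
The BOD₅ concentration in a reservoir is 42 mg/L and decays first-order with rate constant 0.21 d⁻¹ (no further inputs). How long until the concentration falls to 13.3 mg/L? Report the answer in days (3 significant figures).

5.48 d

t = ln(C₀/C)/k = ln(42/13.3)/0.21 = 1.15/0.21 = 5.476 d.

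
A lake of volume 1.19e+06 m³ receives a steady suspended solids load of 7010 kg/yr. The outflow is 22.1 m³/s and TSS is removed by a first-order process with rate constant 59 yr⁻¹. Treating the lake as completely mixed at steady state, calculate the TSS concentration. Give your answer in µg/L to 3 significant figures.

Outflow Q = 22.1 m³/s × 3.156e+07 s/yr = 6.974e+08 m³/yr.
Steady-state CSTR mass balance: W = Q·C + k·V·C, so C = W/(Q + kV).
Q + kV = 6.974e+08 + 59·1.19e+06 = 7.676e+08 m³/yr.
C = 7010/7.676e+08 = 9.132e-06 kg/m³ = 0.009132 mg/L = 9.132 µg/L.

9.13 µg/L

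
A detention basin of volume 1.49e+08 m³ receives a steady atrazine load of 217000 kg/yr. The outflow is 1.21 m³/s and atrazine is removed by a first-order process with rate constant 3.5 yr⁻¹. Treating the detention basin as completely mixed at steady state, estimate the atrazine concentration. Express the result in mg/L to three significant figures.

Outflow Q = 1.21 m³/s × 3.156e+07 s/yr = 3.818e+07 m³/yr.
Steady-state CSTR mass balance: W = Q·C + k·V·C, so C = W/(Q + kV).
Q + kV = 3.818e+07 + 3.5·1.49e+08 = 5.597e+08 m³/yr.
C = 217000/5.597e+08 = 0.0003877 kg/m³ = 0.3877 mg/L.

0.388 mg/L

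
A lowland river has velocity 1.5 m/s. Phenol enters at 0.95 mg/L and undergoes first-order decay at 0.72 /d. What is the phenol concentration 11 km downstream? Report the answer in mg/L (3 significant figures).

0.894 mg/L

Travel time t = 11 km / 1.5 m/s = 1.1e+04/1.5 = 7333 s = 0.08488 d.
First-order decay: C = 0.95·exp(−0.72·0.08488) = 0.95·0.9407 = 0.8937 mg/L.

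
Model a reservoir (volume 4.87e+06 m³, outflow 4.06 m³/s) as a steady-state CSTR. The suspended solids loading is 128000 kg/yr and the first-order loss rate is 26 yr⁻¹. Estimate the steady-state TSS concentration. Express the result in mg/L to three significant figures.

Outflow Q = 4.06 m³/s × 3.156e+07 s/yr = 1.281e+08 m³/yr.
Steady-state CSTR mass balance: W = Q·C + k·V·C, so C = W/(Q + kV).
Q + kV = 1.281e+08 + 26·4.87e+06 = 2.547e+08 m³/yr.
C = 128000/2.547e+08 = 0.0005025 kg/m³ = 0.5025 mg/L.

0.502 mg/L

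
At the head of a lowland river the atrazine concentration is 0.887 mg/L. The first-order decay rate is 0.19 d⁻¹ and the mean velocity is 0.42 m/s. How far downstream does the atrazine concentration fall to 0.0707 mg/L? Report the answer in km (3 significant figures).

From C = C₀·e^(−kt), t = ln(C₀/C)/k = ln(0.887/0.0707)/0.19 = 2.529/0.19 = 13.31 d.
Distance = v·t = 0.42 m/s × 1.15e+06 s = 4.831e+05 m = 483.1 km.

483 km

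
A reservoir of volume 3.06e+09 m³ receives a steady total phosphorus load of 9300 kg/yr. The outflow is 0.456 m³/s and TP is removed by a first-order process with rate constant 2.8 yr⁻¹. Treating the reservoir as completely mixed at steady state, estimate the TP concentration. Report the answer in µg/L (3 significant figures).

1.08 µg/L

Outflow Q = 0.456 m³/s × 3.156e+07 s/yr = 1.439e+07 m³/yr.
Steady-state CSTR mass balance: W = Q·C + k·V·C, so C = W/(Q + kV).
Q + kV = 1.439e+07 + 2.8·3.06e+09 = 8.582e+09 m³/yr.
C = 9300/8.582e+09 = 1.084e-06 kg/m³ = 0.001084 mg/L = 1.084 µg/L.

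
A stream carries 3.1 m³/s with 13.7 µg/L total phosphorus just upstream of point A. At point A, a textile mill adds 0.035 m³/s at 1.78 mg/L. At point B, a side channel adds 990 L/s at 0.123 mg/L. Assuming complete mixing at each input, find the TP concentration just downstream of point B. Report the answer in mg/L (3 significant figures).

0.0549 mg/L

13.7 µg/L = 0.0137 mg/L.
After input A: C = (3.1·0.0137 + 0.035·1.78) / 3.135 = 0.03342 mg/L.
990 L/s = 0.99 m³/s.
After input B: C = (3.135·0.03342 + 0.99·0.123) / 4.125 = 0.05492 mg/L.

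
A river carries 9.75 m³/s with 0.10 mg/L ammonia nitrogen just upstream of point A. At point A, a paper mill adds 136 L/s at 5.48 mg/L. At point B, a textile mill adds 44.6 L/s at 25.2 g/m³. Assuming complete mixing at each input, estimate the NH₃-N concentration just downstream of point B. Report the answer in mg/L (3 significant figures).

0.286 mg/L

136 L/s = 0.136 m³/s.
After input A: C = (9.75·0.1 + 0.136·5.48) / 9.886 = 0.174 mg/L.
44.6 L/s = 0.0446 m³/s.
After input B: C = (9.886·0.174 + 0.0446·25.2) / 9.931 = 0.2864 mg/L.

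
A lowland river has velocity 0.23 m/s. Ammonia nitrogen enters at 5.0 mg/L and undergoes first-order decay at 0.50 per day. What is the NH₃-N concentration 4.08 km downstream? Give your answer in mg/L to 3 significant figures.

4.51 mg/L

Travel time t = 4.08 km / 0.23 m/s = 4080/0.23 = 1.774e+04 s = 0.2053 d.
First-order decay: C = 5.0·exp(−0.50·0.2053) = 5.0·0.9024 = 4.512 mg/L.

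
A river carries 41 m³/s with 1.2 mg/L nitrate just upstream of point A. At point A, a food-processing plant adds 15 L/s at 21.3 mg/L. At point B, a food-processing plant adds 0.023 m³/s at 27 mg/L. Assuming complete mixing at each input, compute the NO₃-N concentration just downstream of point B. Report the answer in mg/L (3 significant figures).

1.22 mg/L

15 L/s = 0.015 m³/s.
After input A: C = (41·1.2 + 0.015·21.3) / 41.02 = 1.207 mg/L.
After input B: C = (41.02·1.207 + 0.023·27) / 41.04 = 1.222 mg/L.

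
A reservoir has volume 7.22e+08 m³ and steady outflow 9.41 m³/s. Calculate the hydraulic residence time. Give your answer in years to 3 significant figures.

Q = 9.41 m³/s × 3.156e+07 s/yr = 2.97e+08 m³/yr.
Hydraulic residence time τ = V/Q = 7.22e+08/2.97e+08 = 2.431 yr.

2.43 yr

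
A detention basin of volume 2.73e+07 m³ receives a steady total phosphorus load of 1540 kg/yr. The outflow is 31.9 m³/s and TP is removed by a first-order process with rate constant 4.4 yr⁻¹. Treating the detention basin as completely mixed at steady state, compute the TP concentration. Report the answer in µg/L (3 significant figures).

1.37 µg/L

Outflow Q = 31.9 m³/s × 3.156e+07 s/yr = 1.007e+09 m³/yr.
Steady-state CSTR mass balance: W = Q·C + k·V·C, so C = W/(Q + kV).
Q + kV = 1.007e+09 + 4.4·2.73e+07 = 1.127e+09 m³/yr.
C = 1540/1.127e+09 = 1.367e-06 kg/m³ = 0.001367 mg/L = 1.367 µg/L.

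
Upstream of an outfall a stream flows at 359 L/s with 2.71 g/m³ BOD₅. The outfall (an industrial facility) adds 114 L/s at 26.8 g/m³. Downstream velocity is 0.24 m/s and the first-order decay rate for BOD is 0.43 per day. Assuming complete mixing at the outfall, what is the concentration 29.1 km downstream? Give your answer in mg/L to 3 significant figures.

114 L/s = 0.114 m³/s.
359 L/s = 0.359 m³/s.
After complete mixing, C₀ = (0.114·26.8 + 0.359·2.71) / 0.473 = 8.516 mg/L.
Travel time t = 2.91e+04 m / 0.24 m/s = 1.212e+05 s = 1.403 d.
C = 8.516·exp(−0.43·1.403) = 8.516·0.5469 = 4.658 mg/L.

4.66 mg/L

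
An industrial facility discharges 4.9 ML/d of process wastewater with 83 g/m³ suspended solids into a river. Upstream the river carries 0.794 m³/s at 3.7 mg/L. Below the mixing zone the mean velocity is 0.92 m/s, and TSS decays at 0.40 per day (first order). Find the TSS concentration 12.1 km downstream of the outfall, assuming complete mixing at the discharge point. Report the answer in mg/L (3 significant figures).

4.9 ML/d = 0.05671 m³/s.
After complete mixing, C₀ = (0.05671·83 + 0.794·3.7) / 0.8507 = 8.987 mg/L.
Travel time t = 1.21e+04 m / 0.92 m/s = 1.315e+04 s = 0.1522 d.
C = 8.987·exp(−0.40·0.1522) = 8.987·0.9409 = 8.456 mg/L.

8.46 mg/L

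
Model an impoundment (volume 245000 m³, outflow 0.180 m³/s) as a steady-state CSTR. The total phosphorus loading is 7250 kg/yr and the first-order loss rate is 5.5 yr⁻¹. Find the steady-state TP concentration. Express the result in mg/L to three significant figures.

Outflow Q = 0.180 m³/s × 3.156e+07 s/yr = 5.68e+06 m³/yr.
Steady-state CSTR mass balance: W = Q·C + k·V·C, so C = W/(Q + kV).
Q + kV = 5.68e+06 + 5.5·245000 = 7.028e+06 m³/yr.
C = 7250/7.028e+06 = 0.001032 kg/m³ = 1.032 mg/L.

1.03 mg/L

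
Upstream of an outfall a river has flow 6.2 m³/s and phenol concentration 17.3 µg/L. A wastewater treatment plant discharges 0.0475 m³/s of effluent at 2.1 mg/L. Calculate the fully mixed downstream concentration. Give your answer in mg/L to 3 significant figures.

0.0331 mg/L

17.3 µg/L = 0.0173 mg/L.
Flow-weighted mixing gives C = (0.0475·2.1 + 6.2·0.0173) / (0.0475 + 6.2) = 0.207/6.248 = 0.03313 mg/L.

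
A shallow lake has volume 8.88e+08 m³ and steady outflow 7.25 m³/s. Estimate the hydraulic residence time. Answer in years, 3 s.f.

Q = 7.25 m³/s × 3.156e+07 s/yr = 2.288e+08 m³/yr.
Hydraulic residence time τ = V/Q = 8.88e+08/2.288e+08 = 3.881 yr.

3.88 yr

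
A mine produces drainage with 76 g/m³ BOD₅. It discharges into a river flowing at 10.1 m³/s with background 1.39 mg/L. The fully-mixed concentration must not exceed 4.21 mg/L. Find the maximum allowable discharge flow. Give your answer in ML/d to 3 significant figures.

Mass balance at complete mixing: C_std·(Q_w + Q_r) = Q_w·C_e + Q_r·C_b.
Rearranging, Q_w = Q_r·(C_std − C_b)/(C_e − C_std) = 10.1·(4.21 − 1.39) / (76 − 4.21) = 0.3967 m³/s.
= 34.28 ML/d.

34.3 ML/d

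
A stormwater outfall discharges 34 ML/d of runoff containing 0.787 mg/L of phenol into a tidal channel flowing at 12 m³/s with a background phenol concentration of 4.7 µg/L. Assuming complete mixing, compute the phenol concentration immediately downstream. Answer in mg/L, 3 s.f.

0.0295 mg/L

34 ML/d = 0.3935 m³/s.
4.7 µg/L = 0.0047 mg/L.
By mass balance at complete mixing, C = (0.3935·0.787 + 12·0.0047) / (0.3935 + 12) = 0.3661/12.39 = 0.02954 mg/L.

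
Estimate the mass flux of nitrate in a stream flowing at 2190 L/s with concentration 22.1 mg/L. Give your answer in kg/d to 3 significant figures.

2190 L/s = 2.19 m³/s.
Mass flux = Q·C = 2.19 m³/s × 22.1 g/m³ = 48.4 g/s.
= 48.4 g/s × 86.4 = 4182 kg/d.

4180 kg/d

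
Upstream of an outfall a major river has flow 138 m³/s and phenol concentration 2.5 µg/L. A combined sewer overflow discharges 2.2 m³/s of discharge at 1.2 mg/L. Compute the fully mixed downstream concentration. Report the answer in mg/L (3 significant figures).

2.5 µg/L = 0.0025 mg/L.
Conservation of mass across the mixing zone: C = (2.2·1.2 + 138·0.0025) / (2.2 + 138) = 2.985/140.2 = 0.02129 mg/L.

0.0213 mg/L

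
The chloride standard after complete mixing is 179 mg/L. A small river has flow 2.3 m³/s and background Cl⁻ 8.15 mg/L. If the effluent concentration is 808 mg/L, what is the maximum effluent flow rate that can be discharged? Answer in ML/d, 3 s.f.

Mass balance at complete mixing: C_std·(Q_w + Q_r) = Q_w·C_e + Q_r·C_b.
Rearranging, Q_w = Q_r·(C_std − C_b)/(C_e − C_std) = 2.3·(179 − 8.15) / (808 − 179) = 0.6247 m³/s.
= 53.98 ML/d.

54.0 ML/d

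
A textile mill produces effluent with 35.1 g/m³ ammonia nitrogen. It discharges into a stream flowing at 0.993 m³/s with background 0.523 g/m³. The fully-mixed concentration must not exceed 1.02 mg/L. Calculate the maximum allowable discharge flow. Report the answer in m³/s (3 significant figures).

Mass balance at complete mixing: C_std·(Q_w + Q_r) = Q_w·C_e + Q_r·C_b.
Rearranging, Q_w = Q_r·(C_std − C_b)/(C_e − C_std) = 0.993·(1.02 − 0.523) / (35.1 − 1.02) = 0.01448 m³/s.

0.0145 m³/s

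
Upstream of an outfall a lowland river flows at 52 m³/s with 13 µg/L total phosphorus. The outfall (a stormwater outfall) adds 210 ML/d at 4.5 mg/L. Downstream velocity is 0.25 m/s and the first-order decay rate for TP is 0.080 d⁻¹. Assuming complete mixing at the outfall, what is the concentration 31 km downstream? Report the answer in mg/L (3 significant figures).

210 ML/d = 2.431 m³/s.
13 µg/L = 0.013 mg/L.
After complete mixing, C₀ = (2.431·4.5 + 52·0.013) / 54.43 = 0.2134 mg/L.
Travel time t = 3.1e+04 m / 0.25 m/s = 1.24e+05 s = 1.435 d.
C = 0.2134·exp(−0.080·1.435) = 0.2134·0.8915 = 0.1902 mg/L.

0.190 mg/L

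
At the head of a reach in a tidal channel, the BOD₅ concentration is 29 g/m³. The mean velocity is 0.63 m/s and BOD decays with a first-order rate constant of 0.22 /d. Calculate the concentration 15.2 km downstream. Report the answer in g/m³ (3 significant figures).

Travel time t = 15.2 km / 0.63 m/s = 1.52e+04/0.63 = 2.413e+04 s = 0.2792 d.
First-order decay: C = 29·exp(−0.22·0.2792) = 29·0.9404 = 27.27 g/m³.

27.3 g/m³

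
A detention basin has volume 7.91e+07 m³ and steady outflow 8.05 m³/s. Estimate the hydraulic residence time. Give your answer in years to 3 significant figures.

0.311 yr

Q = 8.05 m³/s × 3.156e+07 s/yr = 2.54e+08 m³/yr.
Hydraulic residence time τ = V/Q = 7.91e+07/2.54e+08 = 0.3114 yr.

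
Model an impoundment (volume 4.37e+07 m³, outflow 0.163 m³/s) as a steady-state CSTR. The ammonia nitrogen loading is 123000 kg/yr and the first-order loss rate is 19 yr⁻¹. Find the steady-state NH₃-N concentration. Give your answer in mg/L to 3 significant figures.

Outflow Q = 0.163 m³/s × 3.156e+07 s/yr = 5.144e+06 m³/yr.
Steady-state CSTR mass balance: W = Q·C + k·V·C, so C = W/(Q + kV).
Q + kV = 5.144e+06 + 19·4.37e+07 = 8.354e+08 m³/yr.
C = 123000/8.354e+08 = 0.0001472 kg/m³ = 0.1472 mg/L.

0.147 mg/L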